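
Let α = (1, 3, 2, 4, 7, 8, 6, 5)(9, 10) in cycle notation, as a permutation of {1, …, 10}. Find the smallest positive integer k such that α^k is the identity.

The cycle type of α is (8, 2).
The order is lcm(8, 2) = 8.

8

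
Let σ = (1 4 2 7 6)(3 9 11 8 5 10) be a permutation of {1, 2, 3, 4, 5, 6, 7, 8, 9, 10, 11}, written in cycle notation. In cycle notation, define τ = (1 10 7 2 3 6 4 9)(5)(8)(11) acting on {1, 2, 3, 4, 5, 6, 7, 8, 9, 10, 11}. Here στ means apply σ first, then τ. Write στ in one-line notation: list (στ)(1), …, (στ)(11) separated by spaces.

(στ)(x) = τ(σ(x)). Computing each image: τ(σ(1)) = τ(4) = 9, τ(σ(2)) = τ(7) = 2, τ(σ(3)) = τ(9) = 1, τ(σ(4)) = τ(2) = 3, τ(σ(5)) = τ(10) = 7, τ(σ(6)) = τ(1) = 10, τ(σ(7)) = τ(6) = 4, τ(σ(8)) = τ(5) = 5, τ(σ(9)) = τ(11) = 11, τ(σ(10)) = τ(3) = 6, τ(σ(11)) = τ(8) = 8.
Hence στ = [9 2 1 3 7 10 4 5 11 6 8].

9 2 1 3 7 10 4 5 11 6 8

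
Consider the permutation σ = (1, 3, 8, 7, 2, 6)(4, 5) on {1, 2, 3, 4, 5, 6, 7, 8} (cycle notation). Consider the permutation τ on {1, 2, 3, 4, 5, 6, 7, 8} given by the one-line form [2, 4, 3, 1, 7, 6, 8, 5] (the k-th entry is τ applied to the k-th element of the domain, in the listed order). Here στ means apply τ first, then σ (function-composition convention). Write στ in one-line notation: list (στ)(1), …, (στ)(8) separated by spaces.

(στ)(x) = σ(τ(x)). Computing each image: σ(τ(1)) = σ(2) = 6, σ(τ(2)) = σ(4) = 5, σ(τ(3)) = σ(3) = 8, σ(τ(4)) = σ(1) = 3, σ(τ(5)) = σ(7) = 2, σ(τ(6)) = σ(6) = 1, σ(τ(7)) = σ(8) = 7, σ(τ(8)) = σ(5) = 4.
Hence στ = [6 5 8 3 2 1 7 4].

6 5 8 3 2 1 7 4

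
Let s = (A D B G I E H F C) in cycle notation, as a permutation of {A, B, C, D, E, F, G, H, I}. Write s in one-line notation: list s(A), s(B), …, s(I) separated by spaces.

Each element maps to the next entry in its cycle (wrapping to the front): A→D, B→G, C→A, D→B, E→H, F→C, G→I, H→F, I→E.
So the one-line form is D G A B H C I F E.

D G A B H C I F E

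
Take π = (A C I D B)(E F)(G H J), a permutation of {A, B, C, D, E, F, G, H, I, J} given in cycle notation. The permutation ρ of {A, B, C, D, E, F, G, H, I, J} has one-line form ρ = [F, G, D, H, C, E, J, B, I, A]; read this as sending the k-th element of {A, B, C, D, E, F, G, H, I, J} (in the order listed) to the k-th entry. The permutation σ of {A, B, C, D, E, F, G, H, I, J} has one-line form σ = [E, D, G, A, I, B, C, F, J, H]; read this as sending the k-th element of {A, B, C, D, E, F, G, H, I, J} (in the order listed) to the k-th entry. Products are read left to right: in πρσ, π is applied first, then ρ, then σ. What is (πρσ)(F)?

G

Chase F: π(F) = E; ρ(E) = C; σ(C) = G. Hence (πρσ)(F) = G.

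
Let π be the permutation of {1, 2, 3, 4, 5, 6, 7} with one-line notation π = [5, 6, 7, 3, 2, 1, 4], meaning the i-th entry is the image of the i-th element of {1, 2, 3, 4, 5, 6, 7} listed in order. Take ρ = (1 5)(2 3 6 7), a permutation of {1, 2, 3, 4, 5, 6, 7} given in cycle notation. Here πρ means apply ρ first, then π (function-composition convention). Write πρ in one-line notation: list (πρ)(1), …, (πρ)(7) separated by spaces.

(πρ)(x) = π(ρ(x)). Computing each image: π(ρ(1)) = π(5) = 2, π(ρ(2)) = π(3) = 7, π(ρ(3)) = π(6) = 1, π(ρ(4)) = π(4) = 3, π(ρ(5)) = π(1) = 5, π(ρ(6)) = π(7) = 4, π(ρ(7)) = π(2) = 6.
Hence πρ = [2 7 1 3 5 4 6].

2 7 1 3 5 4 6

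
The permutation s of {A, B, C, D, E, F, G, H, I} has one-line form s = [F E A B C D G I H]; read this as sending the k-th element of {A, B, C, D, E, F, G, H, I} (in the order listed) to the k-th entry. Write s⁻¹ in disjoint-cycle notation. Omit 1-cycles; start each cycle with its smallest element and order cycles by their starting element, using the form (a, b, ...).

(A, C, E, B, D, F)(H, I)

First write s in disjoint cycles: (A, F, D, B, E, C)(H, I).
Reversing each cycle (and rotating so the smallest element leads) gives s⁻¹ = (A, C, E, B, D, F)(H, I).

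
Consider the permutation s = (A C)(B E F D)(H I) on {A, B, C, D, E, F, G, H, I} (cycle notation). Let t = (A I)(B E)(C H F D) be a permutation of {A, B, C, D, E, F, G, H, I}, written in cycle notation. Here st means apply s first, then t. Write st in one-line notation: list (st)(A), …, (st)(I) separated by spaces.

(st)(x) = t(s(x)). Computing each image: t(s(A)) = t(C) = H, t(s(B)) = t(E) = B, t(s(C)) = t(A) = I, t(s(D)) = t(B) = E, t(s(E)) = t(F) = D, t(s(F)) = t(D) = C, t(s(G)) = t(G) = G, t(s(H)) = t(I) = A, t(s(I)) = t(H) = F.
Hence st = [H B I E D C G A F].

H B I E D C G A F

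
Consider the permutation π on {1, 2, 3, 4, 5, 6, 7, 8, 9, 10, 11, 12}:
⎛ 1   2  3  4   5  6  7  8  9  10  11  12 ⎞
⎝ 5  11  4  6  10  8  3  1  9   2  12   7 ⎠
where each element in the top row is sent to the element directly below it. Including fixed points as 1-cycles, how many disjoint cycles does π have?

The cycle decomposition is (1 5 10 2 11 12 7 3 4 6 8)(9), which has 2 cycles (counting 1-cycles).

2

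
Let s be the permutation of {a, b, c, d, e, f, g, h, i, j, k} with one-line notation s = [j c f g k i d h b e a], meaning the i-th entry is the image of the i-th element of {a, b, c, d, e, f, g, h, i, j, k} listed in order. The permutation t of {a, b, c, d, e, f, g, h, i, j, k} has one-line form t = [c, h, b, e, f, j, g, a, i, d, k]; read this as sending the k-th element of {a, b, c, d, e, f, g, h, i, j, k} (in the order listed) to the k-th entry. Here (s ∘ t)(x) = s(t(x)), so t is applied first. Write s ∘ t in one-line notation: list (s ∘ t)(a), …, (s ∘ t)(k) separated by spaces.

f h c k i e d j b g a

(s ∘ t)(x) = s(t(x)). Computing each image: s(t(a)) = s(c) = f, s(t(b)) = s(h) = h, s(t(c)) = s(b) = c, s(t(d)) = s(e) = k, s(t(e)) = s(f) = i, s(t(f)) = s(j) = e, s(t(g)) = s(g) = d, s(t(h)) = s(a) = j, s(t(i)) = s(i) = b, s(t(j)) = s(d) = g, s(t(k)) = s(k) = a.
Hence s ∘ t = [f h c k i e d j b g a].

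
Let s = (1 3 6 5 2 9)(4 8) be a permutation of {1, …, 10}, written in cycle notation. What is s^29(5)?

5 lies in the 6-cycle (1 3 6 5 2 9).
On a 6-cycle, s^6 is the identity, so s^29 = s^5 there (29 ≡ 5 mod 6).
Advancing 5 steps from 5: 5 → 2 → 9 → 1 → 3 → 6.

6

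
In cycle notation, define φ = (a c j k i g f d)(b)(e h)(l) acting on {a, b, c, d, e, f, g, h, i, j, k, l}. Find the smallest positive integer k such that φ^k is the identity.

The disjoint cycles have lengths 8, 2, 1, 1.
The order is lcm(8, 2) = 8.

8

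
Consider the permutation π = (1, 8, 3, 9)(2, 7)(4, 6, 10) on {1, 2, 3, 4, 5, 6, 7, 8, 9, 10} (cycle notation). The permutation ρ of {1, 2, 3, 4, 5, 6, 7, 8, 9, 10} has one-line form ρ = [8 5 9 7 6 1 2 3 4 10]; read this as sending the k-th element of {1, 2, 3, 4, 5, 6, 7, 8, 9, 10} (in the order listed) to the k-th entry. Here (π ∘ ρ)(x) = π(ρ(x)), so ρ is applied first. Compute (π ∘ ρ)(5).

10

First apply ρ: ρ(5) = 6, then π(6) = 10. Thus (π ∘ ρ)(5) = 10.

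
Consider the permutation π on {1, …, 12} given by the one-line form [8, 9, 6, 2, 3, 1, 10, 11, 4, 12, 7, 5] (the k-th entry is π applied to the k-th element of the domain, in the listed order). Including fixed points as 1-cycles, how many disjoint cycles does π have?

The cycle decomposition is (1 8 11 7 10 12 5 3 6)(2 9 4), which has 2 cycles (counting 1-cycles).

2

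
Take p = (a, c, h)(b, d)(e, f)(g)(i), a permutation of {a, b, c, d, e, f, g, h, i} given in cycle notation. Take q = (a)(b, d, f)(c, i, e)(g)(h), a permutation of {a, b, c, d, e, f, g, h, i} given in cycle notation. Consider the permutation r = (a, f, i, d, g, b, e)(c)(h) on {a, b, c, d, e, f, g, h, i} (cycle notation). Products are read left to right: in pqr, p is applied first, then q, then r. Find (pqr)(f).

c

Apply the permutations in order: p(f) = e, then q(e) = c, then r(c) = c. So (pqr)(f) = c.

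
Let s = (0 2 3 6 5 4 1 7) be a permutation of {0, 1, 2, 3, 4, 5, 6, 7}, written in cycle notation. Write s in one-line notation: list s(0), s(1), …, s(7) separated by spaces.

2 7 3 6 1 4 5 0

Image by image: 0↦2, 1↦7, 2↦3, 3↦6, 4↦1, 5↦4, 6↦5, 7↦0.
Listing these in domain order gives 2 7 3 6 1 4 5 0.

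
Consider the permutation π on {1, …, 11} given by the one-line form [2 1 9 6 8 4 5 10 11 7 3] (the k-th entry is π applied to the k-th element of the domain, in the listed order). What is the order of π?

The disjoint-cycle form of π has cycle lengths 4, 3, 2, 2.
The order is lcm(4, 3, 2, 2) = 12.

12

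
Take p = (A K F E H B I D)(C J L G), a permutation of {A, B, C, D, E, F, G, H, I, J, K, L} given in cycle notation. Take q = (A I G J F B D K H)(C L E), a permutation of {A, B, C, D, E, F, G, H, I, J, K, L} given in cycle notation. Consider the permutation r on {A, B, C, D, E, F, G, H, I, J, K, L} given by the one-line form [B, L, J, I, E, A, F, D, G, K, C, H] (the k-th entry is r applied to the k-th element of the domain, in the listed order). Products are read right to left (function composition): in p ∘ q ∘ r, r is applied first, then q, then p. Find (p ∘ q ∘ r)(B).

H

Apply the permutations in order: r(B) = L, then q(L) = E, then p(E) = H. So (p ∘ q ∘ r)(B) = H.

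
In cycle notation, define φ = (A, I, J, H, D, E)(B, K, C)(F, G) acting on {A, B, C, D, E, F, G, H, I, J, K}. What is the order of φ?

The cycle type of φ is (6, 3, 2).
Since disjoint cycles commute, ord(φ) = lcm(6, 3, 2) = 6.

6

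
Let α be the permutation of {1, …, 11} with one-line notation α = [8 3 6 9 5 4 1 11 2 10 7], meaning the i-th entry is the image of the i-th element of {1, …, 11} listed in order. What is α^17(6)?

9

Tracing 6 → 4 → … returns to 6 after 5 steps, so 6 lies in a 5-cycle (2 3 6 4 9).
Since the cycle has length 5, α^17 acts on it the same as α^2 (17 mod 5 = 2).
Advancing 2 steps from 6: 6 → 4 → 9.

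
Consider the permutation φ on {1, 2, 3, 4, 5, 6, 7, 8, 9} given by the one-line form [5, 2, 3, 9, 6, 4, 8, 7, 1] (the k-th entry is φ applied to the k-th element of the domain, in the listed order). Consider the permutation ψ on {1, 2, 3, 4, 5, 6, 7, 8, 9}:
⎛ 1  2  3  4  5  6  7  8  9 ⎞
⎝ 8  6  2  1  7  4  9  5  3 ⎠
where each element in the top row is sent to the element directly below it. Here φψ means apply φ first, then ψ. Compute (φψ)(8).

First apply φ: φ(8) = 7, then ψ(7) = 9. Thus (φψ)(8) = 9.

9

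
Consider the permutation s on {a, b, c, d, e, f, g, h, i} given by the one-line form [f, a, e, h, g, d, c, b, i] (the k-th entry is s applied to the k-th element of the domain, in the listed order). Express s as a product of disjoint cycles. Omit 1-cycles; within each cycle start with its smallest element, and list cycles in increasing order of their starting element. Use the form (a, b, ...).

Iterating s from a gives a → f → d → h → b → a; that is the 5-cycle (a, f, d, h, b).
Repeating from the next unused element and collecting all non-trivial cycles gives (a, f, d, h, b)(c, e, g).

(a, f, d, h, b)(c, e, g)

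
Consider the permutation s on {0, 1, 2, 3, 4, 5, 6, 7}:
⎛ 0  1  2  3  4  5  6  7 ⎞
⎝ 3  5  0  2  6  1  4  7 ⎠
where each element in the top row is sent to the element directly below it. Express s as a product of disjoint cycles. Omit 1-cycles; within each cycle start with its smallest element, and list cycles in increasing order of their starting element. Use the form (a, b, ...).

Iterating s from 0 gives 0 → 3 → 2 → 0; that is the 3-cycle (0, 3, 2).
Repeating from the next unused element and collecting all non-trivial cycles gives (0, 3, 2)(1, 5)(4, 6).

(0, 3, 2)(1, 5)(4, 6)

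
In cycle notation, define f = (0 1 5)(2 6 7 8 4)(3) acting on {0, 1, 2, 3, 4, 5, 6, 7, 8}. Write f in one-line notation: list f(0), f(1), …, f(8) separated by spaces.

1 5 6 3 2 0 7 8 4

Image by image: 0→1, 1→5, 2→6, 3→3, 4→2, 5→0, 6→7, 7→8, 8→4.
Listing these in domain order gives 1 5 6 3 2 0 7 8 4.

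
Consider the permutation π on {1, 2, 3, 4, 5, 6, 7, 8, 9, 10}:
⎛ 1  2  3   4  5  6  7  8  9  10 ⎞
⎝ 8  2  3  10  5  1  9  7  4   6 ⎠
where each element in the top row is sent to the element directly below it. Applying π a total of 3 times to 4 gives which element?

Tracing 4 → 10 → … returns to 4 after 7 steps, so 4 lies in a 7-cycle (1 8 7 9 4 10 6).
Advancing 3 steps from 4: 4 → 10 → 6 → 1.

1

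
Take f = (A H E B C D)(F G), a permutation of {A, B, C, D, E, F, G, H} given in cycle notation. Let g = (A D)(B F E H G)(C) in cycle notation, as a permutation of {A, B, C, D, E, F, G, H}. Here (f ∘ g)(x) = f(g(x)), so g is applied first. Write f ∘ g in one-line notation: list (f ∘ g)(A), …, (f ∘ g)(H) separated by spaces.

(f ∘ g)(x) = f(g(x)). Computing each image: f(g(A)) = f(D) = A, f(g(B)) = f(F) = G, f(g(C)) = f(C) = D, f(g(D)) = f(A) = H, f(g(E)) = f(H) = E, f(g(F)) = f(E) = B, f(g(G)) = f(B) = C, f(g(H)) = f(G) = F.
Hence f ∘ g = [A G D H E B C F].

A G D H E B C F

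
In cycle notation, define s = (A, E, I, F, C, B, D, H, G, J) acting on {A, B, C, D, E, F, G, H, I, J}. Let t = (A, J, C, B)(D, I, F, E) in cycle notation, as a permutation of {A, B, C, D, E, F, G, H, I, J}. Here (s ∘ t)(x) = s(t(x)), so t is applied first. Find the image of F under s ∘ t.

I

(s ∘ t)(F) = s(t(F)). t(F) = E, then s(E) = I. So (s ∘ t)(F) = I.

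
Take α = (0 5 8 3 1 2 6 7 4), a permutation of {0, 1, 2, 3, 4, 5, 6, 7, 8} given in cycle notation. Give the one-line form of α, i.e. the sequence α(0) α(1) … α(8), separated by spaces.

Image by image: 0→5, 1→2, 2→6, 3→1, 4→0, 5→8, 6→7, 7→4, 8→3.
Listing these in domain order gives 5 2 6 1 0 8 7 4 3.

5 2 6 1 0 8 7 4 3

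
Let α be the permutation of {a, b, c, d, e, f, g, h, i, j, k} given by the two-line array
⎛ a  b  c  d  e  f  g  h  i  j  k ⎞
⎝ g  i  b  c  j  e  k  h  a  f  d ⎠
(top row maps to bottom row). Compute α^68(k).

Tracing k → d → … returns to k after 7 steps, so k lies in a 7-cycle (a, g, k, d, c, b, i).
On a 7-cycle, α^7 is the identity, so α^68 = α^5 there (68 ≡ 5 mod 7).
Stepping 5 places around the cycle: k → d → c → b → i → a.

a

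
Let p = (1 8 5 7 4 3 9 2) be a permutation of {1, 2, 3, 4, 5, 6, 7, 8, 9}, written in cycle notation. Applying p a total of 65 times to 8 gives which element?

8 lies in the 8-cycle (1 8 5 7 4 3 9 2).
On an 8-cycle, p^8 is the identity, so p^65 = p^1 there (65 ≡ 1 mod 8).
Stepping 1 place around the cycle: 8 → 5.

5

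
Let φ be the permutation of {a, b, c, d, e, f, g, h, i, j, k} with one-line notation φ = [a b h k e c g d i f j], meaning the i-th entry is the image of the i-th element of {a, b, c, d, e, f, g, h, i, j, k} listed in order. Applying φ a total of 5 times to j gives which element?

k

Tracing j → f → … returns to j after 6 steps, so j lies in a 6-cycle (c, h, d, k, j, f).
Stepping 5 places around the cycle: j → f → c → h → d → k.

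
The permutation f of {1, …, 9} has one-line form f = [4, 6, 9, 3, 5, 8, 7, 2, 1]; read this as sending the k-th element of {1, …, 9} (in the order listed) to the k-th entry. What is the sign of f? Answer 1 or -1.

-1

In disjoint-cycle form the cycle lengths are 4, 3, 1, 1.
A cycle of length ℓ contributes ℓ−1 transpositions, so f is a product of 3 + 2 = 5 transpositions — odd.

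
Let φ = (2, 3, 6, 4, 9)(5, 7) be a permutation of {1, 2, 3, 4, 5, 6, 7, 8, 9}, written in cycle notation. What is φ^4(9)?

4

9 lies in the 5-cycle (2, 3, 6, 4, 9).
Stepping 4 places around the cycle: 9 → 2 → 3 → 6 → 4.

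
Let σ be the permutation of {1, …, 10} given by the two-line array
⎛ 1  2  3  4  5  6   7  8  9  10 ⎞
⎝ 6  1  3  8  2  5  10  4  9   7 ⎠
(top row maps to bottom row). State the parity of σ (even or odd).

In disjoint-cycle form the cycle lengths are 4, 2, 2, 1, 1.
A cycle of length ℓ contributes ℓ−1 transpositions, so σ is a product of 3 + 1 + 1 = 5 transpositions — odd.

odd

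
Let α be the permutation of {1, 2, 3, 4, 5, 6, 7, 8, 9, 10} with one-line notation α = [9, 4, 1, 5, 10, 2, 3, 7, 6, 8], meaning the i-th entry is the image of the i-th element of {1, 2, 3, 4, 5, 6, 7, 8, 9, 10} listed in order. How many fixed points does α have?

No element satisfies α(x) = x, so there are 0 fixed points.

0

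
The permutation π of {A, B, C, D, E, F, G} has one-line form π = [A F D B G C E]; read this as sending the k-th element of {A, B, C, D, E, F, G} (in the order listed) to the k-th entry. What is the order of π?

4

Writing π as disjoint cycles, the cycle lengths are 4, 2, 1.
The order of π is the least common multiple of its cycle lengths: lcm(4, 2) = 4.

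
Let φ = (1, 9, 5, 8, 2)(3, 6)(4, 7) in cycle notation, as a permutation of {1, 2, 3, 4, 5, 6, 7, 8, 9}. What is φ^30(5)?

5 lies in the 5-cycle (1, 9, 5, 8, 2).
Powers repeat with period 5 on this cycle, and 30 mod 5 = 0, so φ^30(5) = φ^0(5).
So φ^30(5) = 5.

5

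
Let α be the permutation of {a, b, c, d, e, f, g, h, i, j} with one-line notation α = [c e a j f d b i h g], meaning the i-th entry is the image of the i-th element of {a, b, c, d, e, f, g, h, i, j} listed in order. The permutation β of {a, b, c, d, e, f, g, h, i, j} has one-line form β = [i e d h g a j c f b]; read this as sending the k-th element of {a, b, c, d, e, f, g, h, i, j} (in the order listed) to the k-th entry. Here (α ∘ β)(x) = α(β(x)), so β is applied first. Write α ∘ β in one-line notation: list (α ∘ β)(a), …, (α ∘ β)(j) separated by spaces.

h f j i b c g a d e

For each element, apply β then α: a → i → h; b → e → f; c → d → j; d → h → i; e → g → b; f → a → c; g → j → g; h → c → a; i → f → d; j → b → e.
Collecting the images, α ∘ β = [h f j i b c g a d e].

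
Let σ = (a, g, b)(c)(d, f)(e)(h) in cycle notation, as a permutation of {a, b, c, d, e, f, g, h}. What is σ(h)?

The 1-cycle (h) fixes h, so σ(h) = h.

h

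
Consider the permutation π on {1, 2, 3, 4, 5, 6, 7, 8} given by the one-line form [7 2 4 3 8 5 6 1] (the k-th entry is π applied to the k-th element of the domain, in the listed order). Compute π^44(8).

Tracing 8 → 1 → … returns to 8 after 5 steps, so 8 lies in a 5-cycle (1, 7, 6, 5, 8).
Powers repeat with period 5 on this cycle, and 44 mod 5 = 4, so π^44(8) = π^4(8).
Advancing 4 steps from 8: 8 → 1 → 7 → 6 → 5.

5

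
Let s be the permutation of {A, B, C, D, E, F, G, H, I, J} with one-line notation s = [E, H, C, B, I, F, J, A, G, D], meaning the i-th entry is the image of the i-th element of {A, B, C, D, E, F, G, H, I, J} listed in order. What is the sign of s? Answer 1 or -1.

In disjoint-cycle form the cycle lengths are 8, 1, 1.
A cycle is odd iff its length is even; s has 1 even-length cycle, so sgn(s) = (−1)^1 and s is odd.

-1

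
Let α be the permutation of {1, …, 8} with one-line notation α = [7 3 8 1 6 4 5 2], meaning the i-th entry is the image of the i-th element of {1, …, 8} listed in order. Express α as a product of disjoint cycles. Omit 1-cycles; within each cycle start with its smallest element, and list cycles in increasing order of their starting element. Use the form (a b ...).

Iterating α from 1 gives 1 → 7 → 5 → 6 → 4 → 1; that is the 5-cycle (1 7 5 6 4).
Repeating from the next unused element and collecting all non-trivial cycles gives (1 7 5 6 4)(2 3 8).

(1 7 5 6 4)(2 3 8)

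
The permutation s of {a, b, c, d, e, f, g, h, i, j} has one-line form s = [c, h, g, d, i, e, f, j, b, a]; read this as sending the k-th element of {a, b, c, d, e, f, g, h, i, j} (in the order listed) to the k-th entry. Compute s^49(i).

a

Tracing i → b → … returns to i after 9 steps, so i lies in a 9-cycle (a c g f e i b h j).
Powers repeat with period 9 on this cycle, and 49 mod 9 = 4, so s^49(i) = s^4(i).
Advancing 4 steps from i: i → b → h → j → a.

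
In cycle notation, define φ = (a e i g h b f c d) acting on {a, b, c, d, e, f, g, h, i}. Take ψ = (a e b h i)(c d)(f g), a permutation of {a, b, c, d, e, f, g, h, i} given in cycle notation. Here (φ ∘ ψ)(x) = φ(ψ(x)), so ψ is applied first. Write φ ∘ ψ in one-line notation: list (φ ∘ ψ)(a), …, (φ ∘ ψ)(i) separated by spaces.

(φ ∘ ψ)(x) = φ(ψ(x)). Computing each image: φ(ψ(a)) = φ(e) = i, φ(ψ(b)) = φ(h) = b, φ(ψ(c)) = φ(d) = a, φ(ψ(d)) = φ(c) = d, φ(ψ(e)) = φ(b) = f, φ(ψ(f)) = φ(g) = h, φ(ψ(g)) = φ(f) = c, φ(ψ(h)) = φ(i) = g, φ(ψ(i)) = φ(a) = e.
Hence φ ∘ ψ = [i b a d f h c g e].

i b a d f h c g e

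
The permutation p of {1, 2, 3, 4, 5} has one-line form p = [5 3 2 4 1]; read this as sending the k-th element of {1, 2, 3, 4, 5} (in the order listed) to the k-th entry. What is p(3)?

2

3 is element number 3 of the domain, and entry number 3 of the one-line form is 2, so p(3) = 2.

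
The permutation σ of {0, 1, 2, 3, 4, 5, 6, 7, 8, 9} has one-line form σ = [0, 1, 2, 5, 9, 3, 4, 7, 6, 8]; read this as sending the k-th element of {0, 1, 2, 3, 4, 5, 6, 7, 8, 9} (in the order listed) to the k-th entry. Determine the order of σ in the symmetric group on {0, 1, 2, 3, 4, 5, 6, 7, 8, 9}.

The disjoint-cycle form of σ has cycle lengths 4, 2, 1, 1, 1, 1.
Since disjoint cycles commute, ord(σ) = lcm(4, 2) = 4.

4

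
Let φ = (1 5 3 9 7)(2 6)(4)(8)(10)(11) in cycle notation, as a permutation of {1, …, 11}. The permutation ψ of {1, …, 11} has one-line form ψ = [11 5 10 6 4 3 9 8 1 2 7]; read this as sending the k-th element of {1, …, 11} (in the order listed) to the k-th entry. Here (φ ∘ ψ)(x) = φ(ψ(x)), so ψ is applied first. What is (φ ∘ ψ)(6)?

9

(φ ∘ ψ)(6) = φ(ψ(6)). ψ(6) = 3, then φ(3) = 9. So (φ ∘ ψ)(6) = 9.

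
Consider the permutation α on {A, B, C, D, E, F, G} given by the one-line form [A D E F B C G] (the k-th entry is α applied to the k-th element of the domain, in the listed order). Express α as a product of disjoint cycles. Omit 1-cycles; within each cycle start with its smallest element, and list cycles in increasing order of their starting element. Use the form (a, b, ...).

(B, D, F, C, E)

From B: B → D → F → C → E → B, closing the cycle (B, D, F, C, E).
Repeating from the next unused element and collecting all non-trivial cycles gives (B, D, F, C, E).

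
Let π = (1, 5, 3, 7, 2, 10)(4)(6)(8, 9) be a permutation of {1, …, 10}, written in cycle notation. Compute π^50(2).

2 lies in the 6-cycle (1, 5, 3, 7, 2, 10).
Powers repeat with period 6 on this cycle, and 50 mod 6 = 2, so π^50(2) = π^2(2).
Advancing 2 steps from 2: 2 → 10 → 1.

1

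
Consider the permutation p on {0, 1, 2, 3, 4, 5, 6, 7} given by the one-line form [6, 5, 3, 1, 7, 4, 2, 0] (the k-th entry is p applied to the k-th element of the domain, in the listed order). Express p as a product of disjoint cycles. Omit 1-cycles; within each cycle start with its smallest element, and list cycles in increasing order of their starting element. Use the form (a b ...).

(0 6 2 3 1 5 4 7)

Start at 0 and follow images: 0 → 6 → 2 → 3 → 1 → 5 → 4 → 7 → 0, giving the cycle (0 6 2 3 1 5 4 7).
Continuing from each remaining unvisited element yields (0 6 2 3 1 5 4 7).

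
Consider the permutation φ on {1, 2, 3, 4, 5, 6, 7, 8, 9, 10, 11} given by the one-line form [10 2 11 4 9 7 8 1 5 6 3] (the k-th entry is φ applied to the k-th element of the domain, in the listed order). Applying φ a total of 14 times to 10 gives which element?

1

Tracing 10 → 6 → … returns to 10 after 5 steps, so 10 lies in a 5-cycle (1, 10, 6, 7, 8).
Powers repeat with period 5 on this cycle, and 14 mod 5 = 4, so φ^14(10) = φ^4(10).
Stepping 4 places around the cycle: 10 → 6 → 7 → 8 → 1.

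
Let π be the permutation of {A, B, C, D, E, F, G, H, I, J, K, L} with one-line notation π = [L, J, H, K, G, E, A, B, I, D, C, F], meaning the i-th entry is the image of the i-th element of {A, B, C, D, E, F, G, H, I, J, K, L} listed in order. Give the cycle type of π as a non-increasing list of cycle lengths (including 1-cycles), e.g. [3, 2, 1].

[6, 5, 1]

The disjoint cycles are (A L F E G)(B J D K C H)(I), with lengths 6, 5, 1 in non-increasing order.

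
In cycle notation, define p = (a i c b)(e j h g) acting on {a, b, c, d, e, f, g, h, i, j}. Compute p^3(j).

e

j lies in the 4-cycle (e j h g).
Stepping 3 places around the cycle: j → h → g → e.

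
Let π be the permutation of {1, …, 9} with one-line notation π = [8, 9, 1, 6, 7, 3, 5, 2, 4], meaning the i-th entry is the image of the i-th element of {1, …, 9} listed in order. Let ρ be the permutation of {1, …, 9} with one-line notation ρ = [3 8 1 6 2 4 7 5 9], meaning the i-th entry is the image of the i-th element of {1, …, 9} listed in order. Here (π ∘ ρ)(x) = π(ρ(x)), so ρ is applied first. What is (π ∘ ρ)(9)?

ρ(9) = 9, then π(9) = 4; composing gives (π ∘ ρ)(9) = 4.

4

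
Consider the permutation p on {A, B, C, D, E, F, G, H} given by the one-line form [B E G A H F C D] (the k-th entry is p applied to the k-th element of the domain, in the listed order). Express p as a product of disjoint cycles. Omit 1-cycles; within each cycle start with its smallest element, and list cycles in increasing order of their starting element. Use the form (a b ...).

(A B E H D)(C G)

From A: A → B → E → H → D → A, closing the cycle (A B E H D).
Repeating from the next unused element and collecting all non-trivial cycles gives (A B E H D)(C G).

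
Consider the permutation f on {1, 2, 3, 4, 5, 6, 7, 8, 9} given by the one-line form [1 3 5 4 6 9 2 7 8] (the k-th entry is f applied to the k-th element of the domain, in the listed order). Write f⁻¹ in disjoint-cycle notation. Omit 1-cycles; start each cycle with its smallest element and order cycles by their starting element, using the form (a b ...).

(2 7 8 9 6 5 3)

First write f in disjoint cycles: (2 3 5 6 9 8 7).
Reversing each cycle (and rotating so the smallest element leads) gives f⁻¹ = (2 7 8 9 6 5 3).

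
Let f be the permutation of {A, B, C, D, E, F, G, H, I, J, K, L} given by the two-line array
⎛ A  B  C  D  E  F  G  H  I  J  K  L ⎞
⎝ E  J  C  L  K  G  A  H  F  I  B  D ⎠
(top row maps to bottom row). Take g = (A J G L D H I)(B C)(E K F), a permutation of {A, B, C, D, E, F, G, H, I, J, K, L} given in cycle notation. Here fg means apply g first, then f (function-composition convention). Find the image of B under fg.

First apply g: g(B) = C, then f(C) = C. Thus (fg)(B) = C.

C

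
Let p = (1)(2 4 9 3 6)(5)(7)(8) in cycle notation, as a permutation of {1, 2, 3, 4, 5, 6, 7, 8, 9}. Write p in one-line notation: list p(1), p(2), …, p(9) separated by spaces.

1 4 6 9 5 2 7 8 3

Each element maps to the next entry in its cycle (wrapping to the front): 1↦1, 2↦4, 3↦6, 4↦9, 5↦5, 6↦2, 7↦7, 8↦8, 9↦3.
So the one-line form is 1 4 6 9 5 2 7 8 3.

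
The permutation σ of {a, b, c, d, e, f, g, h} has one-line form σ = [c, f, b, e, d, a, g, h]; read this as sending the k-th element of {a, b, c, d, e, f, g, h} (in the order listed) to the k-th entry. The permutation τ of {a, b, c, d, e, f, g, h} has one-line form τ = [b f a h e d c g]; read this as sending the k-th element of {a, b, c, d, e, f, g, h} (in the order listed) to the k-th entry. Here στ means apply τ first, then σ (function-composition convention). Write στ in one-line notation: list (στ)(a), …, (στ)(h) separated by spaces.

f a c h d e b g

(στ)(x) = σ(τ(x)). Computing each image: σ(τ(a)) = σ(b) = f, σ(τ(b)) = σ(f) = a, σ(τ(c)) = σ(a) = c, σ(τ(d)) = σ(h) = h, σ(τ(e)) = σ(e) = d, σ(τ(f)) = σ(d) = e, σ(τ(g)) = σ(c) = b, σ(τ(h)) = σ(g) = g.
Hence στ = [f a c h d e b g].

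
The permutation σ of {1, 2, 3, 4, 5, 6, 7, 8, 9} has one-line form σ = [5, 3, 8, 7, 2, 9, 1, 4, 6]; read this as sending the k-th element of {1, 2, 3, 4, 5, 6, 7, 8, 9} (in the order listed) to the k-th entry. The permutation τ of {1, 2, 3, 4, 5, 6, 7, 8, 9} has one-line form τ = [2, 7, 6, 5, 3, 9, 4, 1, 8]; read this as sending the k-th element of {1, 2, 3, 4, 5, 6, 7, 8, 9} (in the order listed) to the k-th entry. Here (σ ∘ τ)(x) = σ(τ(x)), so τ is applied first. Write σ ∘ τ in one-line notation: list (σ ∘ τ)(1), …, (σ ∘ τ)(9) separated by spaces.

For each element, apply τ then σ: 1 → 2 → 3; 2 → 7 → 1; 3 → 6 → 9; 4 → 5 → 2; 5 → 3 → 8; 6 → 9 → 6; 7 → 4 → 7; 8 → 1 → 5; 9 → 8 → 4.
Collecting the images, σ ∘ τ = [3 1 9 2 8 6 7 5 4].

3 1 9 2 8 6 7 5 4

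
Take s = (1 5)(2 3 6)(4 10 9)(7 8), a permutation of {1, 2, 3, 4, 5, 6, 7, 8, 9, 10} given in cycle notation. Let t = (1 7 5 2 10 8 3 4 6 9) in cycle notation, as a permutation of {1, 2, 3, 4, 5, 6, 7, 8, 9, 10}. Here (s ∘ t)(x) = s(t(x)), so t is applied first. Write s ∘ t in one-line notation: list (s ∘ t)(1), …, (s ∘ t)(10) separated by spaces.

8 9 10 2 3 4 1 6 5 7

Chase each element through t then s: 1 → 7 → 8; 2 → 10 → 9; 3 → 4 → 10; 4 → 6 → 2; 5 → 2 → 3; 6 → 9 → 4; 7 → 5 → 1; 8 → 3 → 6; 9 → 1 → 5; 10 → 8 → 7.
Collecting the images, s ∘ t = [8 9 10 2 3 4 1 6 5 7].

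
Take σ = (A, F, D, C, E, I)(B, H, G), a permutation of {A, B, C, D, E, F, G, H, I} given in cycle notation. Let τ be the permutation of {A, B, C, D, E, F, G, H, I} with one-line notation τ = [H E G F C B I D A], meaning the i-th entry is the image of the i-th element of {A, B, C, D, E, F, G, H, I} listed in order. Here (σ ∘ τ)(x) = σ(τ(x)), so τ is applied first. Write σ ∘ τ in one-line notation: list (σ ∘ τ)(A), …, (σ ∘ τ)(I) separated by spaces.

(σ ∘ τ)(x) = σ(τ(x)). Computing each image: σ(τ(A)) = σ(H) = G, σ(τ(B)) = σ(E) = I, σ(τ(C)) = σ(G) = B, σ(τ(D)) = σ(F) = D, σ(τ(E)) = σ(C) = E, σ(τ(F)) = σ(B) = H, σ(τ(G)) = σ(I) = A, σ(τ(H)) = σ(D) = C, σ(τ(I)) = σ(A) = F.
Hence σ ∘ τ = [G I B D E H A C F].

G I B D E H A C F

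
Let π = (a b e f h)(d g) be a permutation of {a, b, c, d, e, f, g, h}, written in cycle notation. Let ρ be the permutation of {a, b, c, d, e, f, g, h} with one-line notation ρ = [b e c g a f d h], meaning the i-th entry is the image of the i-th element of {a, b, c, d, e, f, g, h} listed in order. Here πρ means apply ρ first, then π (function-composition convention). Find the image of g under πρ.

g

First apply ρ: ρ(g) = d, then π(d) = g. Thus (πρ)(g) = g.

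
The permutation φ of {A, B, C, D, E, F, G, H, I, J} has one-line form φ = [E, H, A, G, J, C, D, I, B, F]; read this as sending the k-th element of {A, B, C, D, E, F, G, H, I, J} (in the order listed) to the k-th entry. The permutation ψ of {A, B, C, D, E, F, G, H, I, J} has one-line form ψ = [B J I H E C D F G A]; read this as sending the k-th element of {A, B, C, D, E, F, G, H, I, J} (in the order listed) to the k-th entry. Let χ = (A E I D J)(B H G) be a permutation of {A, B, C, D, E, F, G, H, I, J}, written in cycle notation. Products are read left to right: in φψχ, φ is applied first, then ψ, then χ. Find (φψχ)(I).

(φψχ)(I) = χ(ψ(φ(I))). φ(I) = B, then ψ(B) = J, then χ(J) = A, so the result is A.

A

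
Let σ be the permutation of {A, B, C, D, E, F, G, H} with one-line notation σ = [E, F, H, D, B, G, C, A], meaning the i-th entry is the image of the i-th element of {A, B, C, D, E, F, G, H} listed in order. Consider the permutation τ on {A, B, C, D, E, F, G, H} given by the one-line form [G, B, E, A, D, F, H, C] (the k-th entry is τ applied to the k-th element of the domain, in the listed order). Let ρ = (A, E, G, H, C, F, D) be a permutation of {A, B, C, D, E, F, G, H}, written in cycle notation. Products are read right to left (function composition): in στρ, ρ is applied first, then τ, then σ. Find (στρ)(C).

G

Chase C: ρ(C) = F; τ(F) = F; σ(F) = G. Hence (στρ)(C) = G.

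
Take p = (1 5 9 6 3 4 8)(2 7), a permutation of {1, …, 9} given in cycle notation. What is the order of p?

The disjoint cycles have lengths 7, 2.
Since disjoint cycles commute, ord(p) = lcm(7, 2) = 14.

14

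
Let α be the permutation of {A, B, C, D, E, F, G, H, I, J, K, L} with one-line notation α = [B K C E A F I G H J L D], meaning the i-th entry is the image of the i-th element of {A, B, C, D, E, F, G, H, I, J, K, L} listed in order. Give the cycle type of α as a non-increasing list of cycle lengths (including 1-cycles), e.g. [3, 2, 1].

The disjoint cycles are (A, B, K, L, D, E)(C)(F)(G, I, H)(J), with lengths 6, 3, 1, 1, 1 in non-increasing order.

[6, 3, 1, 1, 1]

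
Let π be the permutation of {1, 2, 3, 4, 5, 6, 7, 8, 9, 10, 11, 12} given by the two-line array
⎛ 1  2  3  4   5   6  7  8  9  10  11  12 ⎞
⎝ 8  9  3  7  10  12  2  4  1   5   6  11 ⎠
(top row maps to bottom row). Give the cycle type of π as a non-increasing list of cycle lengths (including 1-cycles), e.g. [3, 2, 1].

[6, 3, 2, 1]

The disjoint cycles are (1 8 4 7 2 9)(3)(5 10)(6 12 11), with lengths 6, 3, 2, 1 in non-increasing order.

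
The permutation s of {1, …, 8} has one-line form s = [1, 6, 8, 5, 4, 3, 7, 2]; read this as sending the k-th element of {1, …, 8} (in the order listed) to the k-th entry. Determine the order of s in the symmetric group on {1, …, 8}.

4

Decomposing into disjoint cycles gives cycle lengths 4, 2, 1, 1.
Since disjoint cycles commute, ord(s) = lcm(4, 2) = 4.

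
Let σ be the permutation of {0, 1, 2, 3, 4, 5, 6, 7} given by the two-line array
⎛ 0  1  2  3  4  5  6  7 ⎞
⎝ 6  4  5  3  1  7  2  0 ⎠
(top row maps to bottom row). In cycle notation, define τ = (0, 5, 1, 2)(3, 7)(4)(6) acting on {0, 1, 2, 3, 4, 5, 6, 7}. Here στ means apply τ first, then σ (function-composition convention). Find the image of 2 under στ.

6

First apply τ: τ(2) = 0, then σ(0) = 6. Thus (στ)(2) = 6.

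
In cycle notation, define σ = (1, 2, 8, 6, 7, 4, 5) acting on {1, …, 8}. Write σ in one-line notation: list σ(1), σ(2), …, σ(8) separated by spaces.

Reading each image from the cycles: 1→2, 2→8, 3→3, 4→5, 5→1, 6→7, 7→4, 8→6.
So the one-line form is 2 8 3 5 1 7 4 6.

2 8 3 5 1 7 4 6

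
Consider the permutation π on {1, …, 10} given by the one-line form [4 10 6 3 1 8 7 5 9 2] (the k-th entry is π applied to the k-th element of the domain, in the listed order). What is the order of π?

The disjoint-cycle form of π has cycle lengths 6, 2, 1, 1.
The order is lcm(6, 2) = 6.

6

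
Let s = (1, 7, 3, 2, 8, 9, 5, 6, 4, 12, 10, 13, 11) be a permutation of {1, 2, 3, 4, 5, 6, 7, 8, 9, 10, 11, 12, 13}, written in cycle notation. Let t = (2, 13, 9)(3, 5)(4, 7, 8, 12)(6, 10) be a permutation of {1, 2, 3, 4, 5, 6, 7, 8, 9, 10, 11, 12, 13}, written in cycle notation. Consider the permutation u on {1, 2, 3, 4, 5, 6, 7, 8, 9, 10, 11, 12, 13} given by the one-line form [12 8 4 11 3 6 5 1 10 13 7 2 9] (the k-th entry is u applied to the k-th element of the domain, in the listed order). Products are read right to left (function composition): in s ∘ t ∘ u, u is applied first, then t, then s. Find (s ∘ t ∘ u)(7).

2

Apply the permutations in order: u(7) = 5, then t(5) = 3, then s(3) = 2. So (s ∘ t ∘ u)(7) = 2.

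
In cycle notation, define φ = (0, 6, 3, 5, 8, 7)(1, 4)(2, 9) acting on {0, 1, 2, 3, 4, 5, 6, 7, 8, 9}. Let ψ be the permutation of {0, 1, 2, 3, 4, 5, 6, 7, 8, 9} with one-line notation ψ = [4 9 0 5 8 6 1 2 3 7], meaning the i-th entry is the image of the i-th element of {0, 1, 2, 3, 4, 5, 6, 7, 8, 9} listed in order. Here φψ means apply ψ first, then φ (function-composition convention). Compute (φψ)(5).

3

ψ(5) = 6, then φ(6) = 3; composing gives (φψ)(5) = 3.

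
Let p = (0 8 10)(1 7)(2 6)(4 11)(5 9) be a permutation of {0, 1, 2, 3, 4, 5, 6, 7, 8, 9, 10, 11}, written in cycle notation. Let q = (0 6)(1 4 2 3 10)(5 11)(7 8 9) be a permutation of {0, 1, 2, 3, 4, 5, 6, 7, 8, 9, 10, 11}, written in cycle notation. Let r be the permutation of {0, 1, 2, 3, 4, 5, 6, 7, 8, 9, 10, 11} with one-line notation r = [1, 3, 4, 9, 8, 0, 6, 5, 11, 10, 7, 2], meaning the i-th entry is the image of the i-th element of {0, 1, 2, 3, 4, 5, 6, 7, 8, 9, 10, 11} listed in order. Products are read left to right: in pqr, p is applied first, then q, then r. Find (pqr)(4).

0

Apply the permutations in order: p(4) = 11, then q(11) = 5, then r(5) = 0. So (pqr)(4) = 0.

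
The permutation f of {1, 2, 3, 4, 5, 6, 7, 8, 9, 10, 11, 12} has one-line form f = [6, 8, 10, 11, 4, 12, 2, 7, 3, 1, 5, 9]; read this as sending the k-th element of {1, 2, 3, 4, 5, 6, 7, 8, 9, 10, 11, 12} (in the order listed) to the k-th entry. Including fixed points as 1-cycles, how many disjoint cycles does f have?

3

The cycle decomposition is (1, 6, 12, 9, 3, 10)(2, 8, 7)(4, 11, 5), which has 3 cycles (counting 1-cycles).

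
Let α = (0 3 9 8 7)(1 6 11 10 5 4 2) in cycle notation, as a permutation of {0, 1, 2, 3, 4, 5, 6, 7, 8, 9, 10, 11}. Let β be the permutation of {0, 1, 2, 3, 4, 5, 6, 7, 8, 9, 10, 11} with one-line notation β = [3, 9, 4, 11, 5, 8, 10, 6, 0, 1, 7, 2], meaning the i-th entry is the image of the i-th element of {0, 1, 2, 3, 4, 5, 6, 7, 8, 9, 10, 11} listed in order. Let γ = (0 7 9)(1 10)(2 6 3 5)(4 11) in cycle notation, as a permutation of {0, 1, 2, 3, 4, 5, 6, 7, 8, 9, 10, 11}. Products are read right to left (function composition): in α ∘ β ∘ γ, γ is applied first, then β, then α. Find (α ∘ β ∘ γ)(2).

Apply the permutations in order: γ(2) = 6, then β(6) = 10, then α(10) = 5. So (α ∘ β ∘ γ)(2) = 5.

5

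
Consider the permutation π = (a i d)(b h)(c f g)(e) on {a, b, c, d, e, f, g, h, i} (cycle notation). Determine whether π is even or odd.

The cycle lengths are 3, 3, 2, 1.
A cycle is odd iff its length is even; π has 1 even-length cycle, so sgn(π) = (−1)^1 and π is odd.

odd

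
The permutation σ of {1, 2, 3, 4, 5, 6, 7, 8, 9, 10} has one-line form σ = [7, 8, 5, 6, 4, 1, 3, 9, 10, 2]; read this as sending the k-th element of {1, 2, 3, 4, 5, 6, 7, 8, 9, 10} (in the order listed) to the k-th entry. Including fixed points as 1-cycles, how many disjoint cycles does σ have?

2

The cycle decomposition is (1 7 3 5 4 6)(2 8 9 10), which has 2 cycles (counting 1-cycles).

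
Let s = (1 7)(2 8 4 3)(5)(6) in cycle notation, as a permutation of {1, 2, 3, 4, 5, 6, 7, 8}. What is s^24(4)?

4

4 lies in the 4-cycle (2 8 4 3).
Powers repeat with period 4 on this cycle, and 24 mod 4 = 0, so s^24(4) = s^0(4).
So s^24(4) = 4.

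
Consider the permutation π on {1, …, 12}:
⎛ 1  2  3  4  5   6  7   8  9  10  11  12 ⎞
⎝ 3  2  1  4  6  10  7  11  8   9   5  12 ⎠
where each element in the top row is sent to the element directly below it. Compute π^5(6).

5

Tracing 6 → 10 → … returns to 6 after 6 steps, so 6 lies in a 6-cycle (5, 6, 10, 9, 8, 11).
Advancing 5 steps from 6: 6 → 10 → 9 → 8 → 11 → 5.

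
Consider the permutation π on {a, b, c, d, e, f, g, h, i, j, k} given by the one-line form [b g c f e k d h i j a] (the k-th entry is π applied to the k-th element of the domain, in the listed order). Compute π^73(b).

g

Tracing b → g → … returns to b after 6 steps, so b lies in a 6-cycle (a b g d f k).
On a 6-cycle, π^6 is the identity, so π^73 = π^1 there (73 ≡ 1 mod 6).
Advancing 1 step from b: b → g.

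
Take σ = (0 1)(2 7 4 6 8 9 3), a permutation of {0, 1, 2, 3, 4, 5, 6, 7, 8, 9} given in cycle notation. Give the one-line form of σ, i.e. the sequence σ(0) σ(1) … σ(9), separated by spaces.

1 0 7 2 6 5 8 4 9 3

Image by image: 0↦1, 1↦0, 2↦7, 3↦2, 4↦6, 5↦5, 6↦8, 7↦4, 8↦9, 9↦3.
So the one-line form is 1 0 7 2 6 5 8 4 9 3.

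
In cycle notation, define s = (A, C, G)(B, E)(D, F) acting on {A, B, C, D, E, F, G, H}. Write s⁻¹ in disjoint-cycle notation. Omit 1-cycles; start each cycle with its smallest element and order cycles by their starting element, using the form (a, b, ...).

Inverting a permutation written in cycle notation just reverses the order within every cycle.
Reversing each cycle of s and rotating so the smallest element leads gives (A, G, C)(B, E)(D, F).

(A, G, C)(B, E)(D, F)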